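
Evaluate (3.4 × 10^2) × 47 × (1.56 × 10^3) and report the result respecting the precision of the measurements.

(3.4 × 10^2) × 47 × (1.56 × 10^3) = 24928800
Multiplication/division keeps the fewest significant figures: 3.4 × 10^2 → 2 s.f., 47 → 2 s.f., 1.56 × 10^3 → 3 s.f.; limit is 2.
Rounded to 2 significant figures: 2.5 × 10^7.

2.5 × 10^7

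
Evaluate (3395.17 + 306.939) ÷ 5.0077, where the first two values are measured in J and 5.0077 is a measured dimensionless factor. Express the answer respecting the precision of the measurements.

7.3928 × 10^2 J

3395.17 J + 306.939 J = 3702.109 J; the sum is limited to 2 decimal places (6 s.f.).
Carrying full precision, 3702.109 ÷ 5.0077 = 739.283303712… J; 5.0077 has 5 s.f., so the result keeps min(6, 5) = 5 s.f.
Rounded to 5 significant figures: 7.3928 × 10^2 J.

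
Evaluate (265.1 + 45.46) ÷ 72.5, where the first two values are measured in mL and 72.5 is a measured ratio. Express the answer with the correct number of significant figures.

4.28 mL

265.1 mL + 45.46 mL = 310.56 mL; the sum is limited to 1 decimal place (4 s.f.).
Carrying full precision, 310.56 ÷ 72.5 = 4.2835862069… mL; 72.5 has 3 s.f., so the result keeps min(4, 3) = 3 s.f.
Rounded to 3 significant figures: 4.28 mL.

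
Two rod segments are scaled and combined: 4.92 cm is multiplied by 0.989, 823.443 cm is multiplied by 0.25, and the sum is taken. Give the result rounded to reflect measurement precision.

2.1 × 10² cm

4.92 × 0.989 = 4.86588 → 4.87 cm (3 s.f., last digit at the 10^-2 place).
823.443 × 0.25 = 205.86075 → 2.1 × 10² cm (2 s.f., last digit at the 10^1 place).
Sum: 210.72663 cm; keep the coarser place, 10^1.
Result: 2.1 × 10² cm.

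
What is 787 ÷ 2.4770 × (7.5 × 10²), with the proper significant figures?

2.4 × 10⁵

787 ÷ 2.4770 × (7.5 × 10²) = 238292.289059…
Multiplication/division keeps the fewest significant figures: 787 → 3 s.f., 2.4770 → 5 s.f., 7.5 × 10² → 2 s.f.; limit is 2.
Rounded to 2 significant figures: 2.4 × 10⁵.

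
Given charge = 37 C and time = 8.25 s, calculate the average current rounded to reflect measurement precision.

average current = 37 C ÷ 8.25 s = 4.48484848485… A.
37 has 2 significant figures; 8.25 has 3.
Division/multiplication keeps the fewest: 2 significant figures.
Rounded: 4.5 A.

4.5 A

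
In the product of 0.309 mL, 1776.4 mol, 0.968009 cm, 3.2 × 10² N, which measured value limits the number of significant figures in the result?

3.2 × 10² N

0.309 mL → 3 s.f.; 1776.4 mol → 5 s.f.; 0.968009 cm → 6 s.f.; 3.2 × 10² N → 2 s.f.
The fewest is 2 significant figures, from 3.2 × 10² N.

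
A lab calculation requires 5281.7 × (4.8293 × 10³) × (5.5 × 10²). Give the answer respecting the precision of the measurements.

5281.7 × (4.8293 × 10³) × (5.5 × 10²) = 1.40288025955 × 10^10
Multiplication/division keeps the fewest significant figures: 5281.7 → 5 s.f., 4.8293 × 10³ → 5 s.f., 5.5 × 10² → 2 s.f.; limit is 2.
Rounded to 2 significant figures: 1.4 × 10¹⁰.

1.4 × 10¹⁰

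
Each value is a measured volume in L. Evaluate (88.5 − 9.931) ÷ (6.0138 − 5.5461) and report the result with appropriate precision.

88.5 − 9.931 = 78.569, limited to 1 d.p. → 3 s.f.; 6.0138 − 5.5461 = 0.4677, limited to 4 d.p. → 4 s.f.
Carrying full precision, 78.569 ÷ 0.4677 = 167.990164635…; keep min(3, 4) = 3 s.f.
Rounded to 3 significant figures: 168.

168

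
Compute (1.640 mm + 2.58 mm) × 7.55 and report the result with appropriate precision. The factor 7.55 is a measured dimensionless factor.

31.9 mm

1.640 mm + 2.58 mm = 4.220 mm; the sum is limited to 2 decimal places (3 s.f.).
Carrying full precision, 4.220 × 7.55 = 31.861 mm; 7.55 has 3 s.f., so the result keeps min(3, 3) = 3 s.f.
Rounded to 3 significant figures: 31.9 mm.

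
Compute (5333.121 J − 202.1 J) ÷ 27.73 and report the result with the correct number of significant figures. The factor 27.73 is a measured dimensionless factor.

185.0 J

5333.121 J − 202.1 J = 5131.021 J; the difference is limited to 1 decimal place (5 s.f.).
Carrying full precision, 5131.021 ÷ 27.73 = 185.035016228… J; 27.73 has 4 s.f., so the result keeps min(5, 4) = 4 s.f.
Rounded to 4 significant figures: 185.0 J.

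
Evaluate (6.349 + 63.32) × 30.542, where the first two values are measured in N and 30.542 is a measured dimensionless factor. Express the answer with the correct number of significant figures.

6.349 N + 63.32 N = 69.669 N; the sum is limited to 2 decimal places (4 s.f.).
Carrying full precision, 69.669 × 30.542 = 2127.830598 N; 30.542 has 5 s.f., so the result keeps min(4, 5) = 4 s.f.
Rounded to 4 significant figures: 2128 N.

2128 N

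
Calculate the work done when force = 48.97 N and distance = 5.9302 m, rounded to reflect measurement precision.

work done = 48.97 N × 5.9302 m = 290.401894 J.
48.97 has 4 significant figures; 5.9302 has 5.
Division/multiplication keeps the fewest: 4 significant figures.
Rounded: 290.4 J.

290.4 J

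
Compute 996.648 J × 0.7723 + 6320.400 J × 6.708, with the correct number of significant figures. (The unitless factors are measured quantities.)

996.648 × 0.7723 = 769.7112504 → 769.7 J (4 s.f., last digit at the 10^-1 place).
6320.400 × 6.708 = 42397.2432 → 4.240 × 10^4 J (4 s.f., last digit at the 10^1 place).
Sum: 43166.9544504 J; keep the coarser place, 10^1.
Result: 4.317 × 10^4 J.

4.317 × 10^4 J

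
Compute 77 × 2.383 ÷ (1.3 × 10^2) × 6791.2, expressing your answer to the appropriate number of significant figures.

9.6 × 10^3

77 × 2.383 ÷ (1.3 × 10^2) × 6791.2 = 9585.56984…
Multiplication/division keeps the fewest significant figures: 77 → 2 s.f., 2.383 → 4 s.f., 1.3 × 10^2 → 2 s.f., 6791.2 → 5 s.f.; limit is 2.
Rounded to 2 significant figures: 9.6 × 10^3.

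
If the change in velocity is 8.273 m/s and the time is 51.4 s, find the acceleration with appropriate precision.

acceleration = 8.273 m/s ÷ 51.4 s = 0.160953307393… m/s².
8.273 has 4 significant figures; 51.4 has 3.
Division/multiplication keeps the fewest: 3 significant figures.
Rounded: 0.161 m/s².

0.161 m/s²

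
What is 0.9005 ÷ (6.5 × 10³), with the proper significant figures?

0.9005 ÷ (6.5 × 10³) = 0.000138538461538…
Multiplication/division keeps the fewest significant figures: 0.9005 → 4 s.f., 6.5 × 10³ → 2 s.f.; limit is 2.
Rounded to 2 significant figures: 1.4 × 10⁻⁴.

1.4 × 10⁻⁴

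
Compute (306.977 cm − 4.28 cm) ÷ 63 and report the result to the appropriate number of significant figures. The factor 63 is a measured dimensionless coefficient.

4.8 cm

306.977 cm − 4.28 cm = 302.697 cm; the difference is limited to 2 decimal places (5 s.f.).
Carrying full precision, 302.697 ÷ 63 = 4.80471428571… cm; 63 has 2 s.f., so the result keeps min(5, 2) = 2 s.f.
Rounded to 2 significant figures: 4.8 cm.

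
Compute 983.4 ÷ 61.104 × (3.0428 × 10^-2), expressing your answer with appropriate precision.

983.4 ÷ 61.104 × (3.0428 × 10^-2) = 0.48970435978…
Multiplication/division keeps the fewest significant figures: 983.4 → 4 s.f., 61.104 → 5 s.f., 3.0428 × 10^-2 → 5 s.f.; limit is 4.
Rounded to 4 significant figures: 0.4897.

0.4897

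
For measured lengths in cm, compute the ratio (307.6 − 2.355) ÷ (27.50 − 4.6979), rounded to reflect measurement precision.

307.6 − 2.355 = 305.245, limited to 1 d.p. → 4 s.f.; 27.50 − 4.6979 = 22.8021, limited to 2 d.p. → 4 s.f.
Carrying full precision, 305.245 ÷ 22.8021 = 13.3867056104…; keep min(4, 4) = 4 s.f.
Rounded to 4 significant figures: 13.39.

13.39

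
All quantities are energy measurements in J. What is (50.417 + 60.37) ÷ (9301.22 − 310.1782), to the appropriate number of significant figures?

50.417 + 60.37 = 110.787, limited to 2 d.p. → 5 s.f.; 9301.22 − 310.1782 = 8991.0418, limited to 2 d.p. → 6 s.f.
Carrying full precision, 110.787 ÷ 8991.0418 = 0.0123219313695…; keep min(5, 6) = 5 s.f.
Rounded to 5 significant figures: 0.012322.

0.012322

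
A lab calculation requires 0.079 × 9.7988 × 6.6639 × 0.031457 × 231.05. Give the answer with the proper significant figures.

0.079 × 9.7988 × 6.6639 × 0.031457 × 231.05 = 37.4931329047…
Multiplication/division keeps the fewest significant figures: 0.079 → 2 s.f., 9.7988 → 5 s.f., 6.6639 → 5 s.f., 0.031457 → 5 s.f., 231.05 → 5 s.f.; limit is 2.
Rounded to 2 significant figures: 37.

37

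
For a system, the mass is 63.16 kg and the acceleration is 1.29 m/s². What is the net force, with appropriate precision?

net force = 63.16 kg × 1.29 m/s² = 81.4764 N.
63.16 has 4 significant figures; 1.29 has 3.
Division/multiplication keeps the fewest: 3 significant figures.
Rounded: 81.5 N.

81.5 N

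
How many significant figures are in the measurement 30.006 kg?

5

30.006: zeros between nonzero digits are significant.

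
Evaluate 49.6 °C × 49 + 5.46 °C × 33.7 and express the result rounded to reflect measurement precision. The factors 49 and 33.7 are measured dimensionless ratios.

49.6 × 49 = 2430.4 → 2.4 × 10³ °C (2 s.f., last digit at the 10^2 place).
5.46 × 33.7 = 184.002 → 184 °C (3 s.f., last digit at the 10^0 place).
Sum: 2614.402 °C; keep the coarser place, 10^2.
Result: 2.6 × 10³ °C.

2.6 × 10³ °C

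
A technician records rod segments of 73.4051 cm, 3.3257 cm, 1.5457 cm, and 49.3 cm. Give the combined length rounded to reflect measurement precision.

73.4051 cm + 3.3257 cm + 1.5457 cm + 49.3 cm = 127.5765 cm.
Addition/subtraction keeps the fewest decimal places: 73.4051 → 4 decimal places, 3.3257 → 4 decimal places, 1.5457 → 4 decimal places, 49.3 → 1 decimal place; limit is 1.
Rounded to 1 decimal place: 127.6 cm.

127.6 cm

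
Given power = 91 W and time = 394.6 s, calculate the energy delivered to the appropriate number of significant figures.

3.6 × 10^4 J

energy delivered = 91 W × 394.6 s = 35908.6 J.
91 has 2 significant figures; 394.6 has 4.
Division/multiplication keeps the fewest: 2 significant figures.
Rounded: 3.6 × 10^4 J.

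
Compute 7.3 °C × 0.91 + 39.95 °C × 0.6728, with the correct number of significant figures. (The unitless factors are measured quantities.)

7.3 × 0.91 = 6.643 → 6.6 °C (2 s.f., last digit at the 10^-1 place).
39.95 × 0.6728 = 26.87836 → 26.88 °C (4 s.f., last digit at the 10^-2 place).
Sum: 33.52136 °C; keep the coarser place, 10^-1.
Result: 33.5 °C.

33.5 °C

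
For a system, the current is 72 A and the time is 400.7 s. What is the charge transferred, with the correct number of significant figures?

2.9 × 10⁴ C

charge transferred = 72 A × 400.7 s = 28850.4 C.
72 has 2 significant figures; 400.7 has 4.
Division/multiplication keeps the fewest: 2 significant figures.
Rounded: 2.9 × 10⁴ C.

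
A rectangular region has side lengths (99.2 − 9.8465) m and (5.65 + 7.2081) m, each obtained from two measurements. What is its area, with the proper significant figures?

1.15 × 10^3 m²

99.2 − 9.8465 = 89.3535, limited to 1 d.p. → 3 s.f.; 5.65 + 7.2081 = 12.8581, limited to 2 d.p. → 4 s.f.
Carrying full precision, 89.3535 × 12.8581 = 1148.91623835; keep min(3, 4) = 3 s.f.
Rounded to 3 significant figures: 1.15 × 10^3 m².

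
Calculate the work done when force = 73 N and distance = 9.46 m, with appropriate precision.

work done = 73 N × 9.46 m = 690.58 J.
73 has 2 significant figures; 9.46 has 3.
Division/multiplication keeps the fewest: 2 significant figures.
Rounded: 6.9 × 10² J.

6.9 × 10² J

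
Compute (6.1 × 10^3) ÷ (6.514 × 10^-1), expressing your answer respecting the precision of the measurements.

(6.1 × 10^3) ÷ (6.514 × 10^-1) = 9364.44580903…
Multiplication/division keeps the fewest significant figures: 6.1 × 10^3 → 2 s.f., 6.514 × 10^-1 → 4 s.f.; limit is 2.
Rounded to 2 significant figures: 9.4 × 10^3.

9.4 × 10^3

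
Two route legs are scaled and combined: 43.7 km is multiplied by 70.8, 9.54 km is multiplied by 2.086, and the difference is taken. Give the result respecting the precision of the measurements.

3.07 × 10^3 km

43.7 × 70.8 = 3093.96 → 3.09 × 10^3 km (3 s.f., last digit at the 10^1 place).
9.54 × 2.086 = 19.90044 → 19.9 km (3 s.f., last digit at the 10^-1 place).
Difference: 3074.05956 km; keep the coarser place, 10^1.
Result: 3.07 × 10^3 km.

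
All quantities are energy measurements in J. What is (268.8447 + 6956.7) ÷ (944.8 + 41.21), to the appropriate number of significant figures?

7.328

268.8447 + 6956.7 = 7225.5447, limited to 1 d.p. → 5 s.f.; 944.8 + 41.21 = 986.01, limited to 1 d.p. → 4 s.f.
Carrying full precision, 7225.5447 ÷ 986.01 = 7.32806431983…; keep min(5, 4) = 4 s.f.
Rounded to 4 significant figures: 7.328.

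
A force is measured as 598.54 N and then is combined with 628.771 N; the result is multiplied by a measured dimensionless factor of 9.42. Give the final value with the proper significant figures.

1.16 × 10^4 N

598.54 N + 628.771 N = 1227.311 N; the sum is limited to 2 decimal places (6 s.f.).
Carrying full precision, 1227.311 × 9.42 = 11561.26962 N; 9.42 has 3 s.f., so the result keeps min(6, 3) = 3 s.f.
Rounded to 3 significant figures: 1.16 × 10^4 N.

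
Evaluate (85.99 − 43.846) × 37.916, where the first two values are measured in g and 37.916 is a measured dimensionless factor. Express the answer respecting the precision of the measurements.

85.99 g − 43.846 g = 42.144 g; the difference is limited to 2 decimal places (4 s.f.).
Carrying full precision, 42.144 × 37.916 = 1597.931904 g; 37.916 has 5 s.f., so the result keeps min(4, 5) = 4 s.f.
Rounded to 4 significant figures: 1.598 × 10³ g.

1.598 × 10³ g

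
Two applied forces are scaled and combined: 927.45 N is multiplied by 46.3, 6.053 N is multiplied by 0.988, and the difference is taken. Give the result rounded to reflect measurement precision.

927.45 × 46.3 = 42940.935 → 4.29 × 10^4 N (3 s.f., last digit at the 10^2 place).
6.053 × 0.988 = 5.980364 → 5.98 N (3 s.f., last digit at the 10^-2 place).
Difference: 42934.954636 N; keep the coarser place, 10^2.
Result: 4.29 × 10^4 N.

4.29 × 10^4 N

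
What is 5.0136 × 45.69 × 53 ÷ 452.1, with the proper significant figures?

5.0136 × 45.69 × 53 ÷ 452.1 = 26.8541989648…
Multiplication/division keeps the fewest significant figures: 5.0136 → 5 s.f., 45.69 → 4 s.f., 53 → 2 s.f., 452.1 → 4 s.f.; limit is 2.
Rounded to 2 significant figures: 27.

27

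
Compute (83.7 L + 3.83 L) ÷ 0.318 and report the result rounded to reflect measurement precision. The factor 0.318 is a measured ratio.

275 L

83.7 L + 3.83 L = 87.53 L; the sum is limited to 1 decimal place (3 s.f.).
Carrying full precision, 87.53 ÷ 0.318 = 275.251572327… L; 0.318 has 3 s.f., so the result keeps min(3, 3) = 3 s.f.
Rounded to 3 significant figures: 275 L.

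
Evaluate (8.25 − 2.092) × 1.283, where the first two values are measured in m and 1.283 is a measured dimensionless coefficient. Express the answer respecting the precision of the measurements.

8.25 m − 2.092 m = 6.158 m; the difference is limited to 2 decimal places (3 s.f.).
Carrying full precision, 6.158 × 1.283 = 7.900714 m; 1.283 has 4 s.f., so the result keeps min(3, 4) = 3 s.f.
Rounded to 3 significant figures: 7.90 m.

7.90 m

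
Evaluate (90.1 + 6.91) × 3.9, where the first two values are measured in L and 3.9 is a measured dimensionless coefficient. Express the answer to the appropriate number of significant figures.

3.8 × 10² L

90.1 L + 6.91 L = 97.01 L; the sum is limited to 1 decimal place (3 s.f.).
Carrying full precision, 97.01 × 3.9 = 378.339 L; 3.9 has 2 s.f., so the result keeps min(3, 2) = 2 s.f.
Rounded to 2 significant figures: 3.8 × 10² L.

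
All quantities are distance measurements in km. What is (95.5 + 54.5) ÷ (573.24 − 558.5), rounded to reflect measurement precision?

95.5 + 54.5 = 150.0, limited to 1 d.p. → 4 s.f.; 573.24 − 558.5 = 14.74, limited to 1 d.p. → 3 s.f.
Carrying full precision, 150.0 ÷ 14.74 = 10.1763907734…; keep min(4, 3) = 3 s.f.
Rounded to 3 significant figures: 10.2.

10.2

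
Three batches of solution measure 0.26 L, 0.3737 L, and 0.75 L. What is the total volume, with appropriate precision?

1.38 L

0.26 L + 0.3737 L + 0.75 L = 1.3837 L.
Addition/subtraction keeps the fewest decimal places: 0.26 → 2 decimal places, 0.3737 → 4 decimal places, 0.75 → 2 decimal places; limit is 2.
Rounded to 2 decimal places: 1.38 L.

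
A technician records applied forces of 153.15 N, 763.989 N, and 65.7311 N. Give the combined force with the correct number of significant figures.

982.87 N

153.15 N + 763.989 N + 65.7311 N = 982.8701 N.
Addition/subtraction keeps the fewest decimal places: 153.15 → 2 decimal places, 763.989 → 3 decimal places, 65.7311 → 4 decimal places; limit is 2.
Rounded to 2 decimal places: 982.87 N.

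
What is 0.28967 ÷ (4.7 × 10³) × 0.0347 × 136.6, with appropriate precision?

2.9 × 10⁻⁴

0.28967 ÷ (4.7 × 10³) × 0.0347 × 136.6 = 0.000292136509234…
Multiplication/division keeps the fewest significant figures: 0.28967 → 5 s.f., 4.7 × 10³ → 2 s.f., 0.0347 → 3 s.f., 136.6 → 4 s.f.; limit is 2.
Rounded to 2 significant figures: 2.9 × 10⁻⁴.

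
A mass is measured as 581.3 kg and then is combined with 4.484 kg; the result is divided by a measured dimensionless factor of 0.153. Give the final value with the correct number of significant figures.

581.3 kg + 4.484 kg = 585.784 kg; the sum is limited to 1 decimal place (4 s.f.).
Carrying full precision, 585.784 ÷ 0.153 = 3828.65359477… kg; 0.153 has 3 s.f., so the result keeps min(4, 3) = 3 s.f.
Rounded to 3 significant figures: 3.83 × 10^3 kg.

3.83 × 10^3 kg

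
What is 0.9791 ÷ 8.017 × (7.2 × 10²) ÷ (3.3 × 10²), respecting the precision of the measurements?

0.9791 ÷ 8.017 × (7.2 × 10²) ÷ (3.3 × 10²) = 0.266461043011…
Multiplication/division keeps the fewest significant figures: 0.9791 → 4 s.f., 8.017 → 4 s.f., 7.2 × 10² → 2 s.f., 3.3 × 10² → 2 s.f.; limit is 2.
Rounded to 2 significant figures: 0.27.

0.27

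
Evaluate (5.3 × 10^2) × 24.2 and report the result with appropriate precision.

(5.3 × 10^2) × 24.2 = 12826
Multiplication/division keeps the fewest significant figures: 5.3 × 10^2 → 2 s.f., 24.2 → 3 s.f.; limit is 2.
Rounded to 2 significant figures: 1.3 × 10^4.

1.3 × 10^4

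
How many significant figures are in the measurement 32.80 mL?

4

32.80: trailing zeros after a decimal point are significant.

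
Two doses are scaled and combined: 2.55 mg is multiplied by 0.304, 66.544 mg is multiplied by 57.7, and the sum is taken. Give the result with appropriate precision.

3.84 × 10³ mg

2.55 × 0.304 = 0.7752 → 0.775 mg (3 s.f., last digit at the 10^-3 place).
66.544 × 57.7 = 3839.5888 → 3.84 × 10³ mg (3 s.f., last digit at the 10^1 place).
Sum: 3840.364 mg; keep the coarser place, 10^1.
Result: 3.84 × 10³ mg.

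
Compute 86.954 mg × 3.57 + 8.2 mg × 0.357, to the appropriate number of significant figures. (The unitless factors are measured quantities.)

86.954 × 3.57 = 310.42578 → 310. mg (3 s.f., last digit at the 10^0 place).
8.2 × 0.357 = 2.9274 → 2.9 mg (2 s.f., last digit at the 10^-1 place).
Sum: 313.35318 mg; keep the coarser place, 10^0.
Result: 313 mg.

313 mg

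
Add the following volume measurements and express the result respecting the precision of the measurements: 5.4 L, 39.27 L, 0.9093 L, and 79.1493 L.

124.7 L

5.4 L + 39.27 L + 0.9093 L + 79.1493 L = 124.7286 L.
Addition/subtraction keeps the fewest decimal places: 5.4 → 1 decimal place, 39.27 → 2 decimal places, 0.9093 → 4 decimal places, 79.1493 → 4 decimal places; limit is 1.
Rounded to 1 decimal place: 124.7 L.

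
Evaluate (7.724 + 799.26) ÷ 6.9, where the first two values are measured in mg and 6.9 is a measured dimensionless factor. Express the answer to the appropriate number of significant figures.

1.2 × 10² mg

7.724 mg + 799.26 mg = 806.984 mg; the sum is limited to 2 decimal places (5 s.f.).
Carrying full precision, 806.984 ÷ 6.9 = 116.954202899… mg; 6.9 has 2 s.f., so the result keeps min(5, 2) = 2 s.f.
Rounded to 2 significant figures: 1.2 × 10² mg.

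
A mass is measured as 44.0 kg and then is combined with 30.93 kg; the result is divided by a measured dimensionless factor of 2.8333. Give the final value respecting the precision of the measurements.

44.0 kg + 30.93 kg = 74.93 kg; the sum is limited to 1 decimal place (3 s.f.).
Carrying full precision, 74.93 ÷ 2.8333 = 26.4461934846… kg; 2.8333 has 5 s.f., so the result keeps min(3, 5) = 3 s.f.
Rounded to 3 significant figures: 26.4 kg.

26.4 kg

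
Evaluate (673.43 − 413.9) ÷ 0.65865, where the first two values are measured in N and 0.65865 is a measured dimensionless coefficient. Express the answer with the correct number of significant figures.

673.43 N − 413.9 N = 259.53 N; the difference is limited to 1 decimal place (4 s.f.).
Carrying full precision, 259.53 ÷ 0.65865 = 394.033249829… N; 0.65865 has 5 s.f., so the result keeps min(4, 5) = 4 s.f.
Rounded to 4 significant figures: 394.0 N.

394.0 N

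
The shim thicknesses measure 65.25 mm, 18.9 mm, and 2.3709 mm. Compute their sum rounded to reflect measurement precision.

86.5 mm

65.25 mm + 18.9 mm + 2.3709 mm = 86.5209 mm.
Addition/subtraction keeps the fewest decimal places: 65.25 → 2 decimal places, 18.9 → 1 decimal place, 2.3709 → 4 decimal places; limit is 1.
Rounded to 1 decimal place: 86.5 mm.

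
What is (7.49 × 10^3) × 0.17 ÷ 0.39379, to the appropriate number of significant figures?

(7.49 × 10^3) × 0.17 ÷ 0.39379 = 3233.44930039…
Multiplication/division keeps the fewest significant figures: 7.49 × 10^3 → 3 s.f., 0.17 → 2 s.f., 0.39379 → 5 s.f.; limit is 2.
Rounded to 2 significant figures: 3.2 × 10^3.

3.2 × 10^3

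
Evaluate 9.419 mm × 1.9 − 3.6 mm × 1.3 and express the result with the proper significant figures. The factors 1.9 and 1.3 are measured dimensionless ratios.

9.419 × 1.9 = 17.8961 → 18 mm (2 s.f., last digit at the 10^0 place).
3.6 × 1.3 = 4.68 → 4.7 mm (2 s.f., last digit at the 10^-1 place).
Difference: 13.2161 mm; keep the coarser place, 10^0.
Result: 13 mm.

13 mm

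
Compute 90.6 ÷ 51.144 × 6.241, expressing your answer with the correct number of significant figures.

90.6 ÷ 51.144 × 6.241 = 11.0557367433…
Multiplication/division keeps the fewest significant figures: 90.6 → 3 s.f., 51.144 → 5 s.f., 6.241 → 4 s.f.; limit is 3.
Rounded to 3 significant figures: 11.1.

11.1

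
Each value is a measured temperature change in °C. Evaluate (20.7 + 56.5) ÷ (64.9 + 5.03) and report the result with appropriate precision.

1.10

20.7 + 56.5 = 77.2, limited to 1 d.p. → 3 s.f.; 64.9 + 5.03 = 69.93, limited to 1 d.p. → 3 s.f.
Carrying full precision, 77.2 ÷ 69.93 = 1.10396110396…; keep min(3, 3) = 3 s.f.
Rounded to 3 significant figures: 1.10.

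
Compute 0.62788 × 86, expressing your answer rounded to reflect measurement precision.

54

0.62788 × 86 = 53.99768
Multiplication/division keeps the fewest significant figures: 0.62788 → 5 s.f., 86 → 2 s.f.; limit is 2.
Rounded to 2 significant figures: 54.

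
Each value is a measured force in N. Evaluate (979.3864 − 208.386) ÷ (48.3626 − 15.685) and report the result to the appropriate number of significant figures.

23.594

979.3864 − 208.386 = 771.0004, limited to 3 d.p. → 6 s.f.; 48.3626 − 15.685 = 32.6776, limited to 3 d.p. → 5 s.f.
Carrying full precision, 771.0004 ÷ 32.6776 = 23.5941562416…; keep min(6, 5) = 5 s.f.
Rounded to 5 significant figures: 23.594.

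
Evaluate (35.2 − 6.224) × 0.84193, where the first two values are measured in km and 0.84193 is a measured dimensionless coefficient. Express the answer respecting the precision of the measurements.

35.2 km − 6.224 km = 28.976 km; the difference is limited to 1 decimal place (3 s.f.).
Carrying full precision, 28.976 × 0.84193 = 24.39576368 km; 0.84193 has 5 s.f., so the result keeps min(3, 5) = 3 s.f.
Rounded to 3 significant figures: 24.4 km.

24.4 km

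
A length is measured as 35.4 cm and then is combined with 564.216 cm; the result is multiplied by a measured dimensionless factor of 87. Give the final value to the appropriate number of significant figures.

35.4 cm + 564.216 cm = 599.616 cm; the sum is limited to 1 decimal place (4 s.f.).
Carrying full precision, 599.616 × 87 = 52166.592 cm; 87 has 2 s.f., so the result keeps min(4, 2) = 2 s.f.
Rounded to 2 significant figures: 5.2 × 10^4 cm.

5.2 × 10^4 cm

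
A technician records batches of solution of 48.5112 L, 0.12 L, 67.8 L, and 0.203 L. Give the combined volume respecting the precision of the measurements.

116.6 L

48.5112 L + 0.12 L + 67.8 L + 0.203 L = 116.6342 L.
Addition/subtraction keeps the fewest decimal places: 48.5112 → 4 decimal places, 0.12 → 2 decimal places, 67.8 → 1 decimal place, 0.203 → 3 decimal places; limit is 1.
Rounded to 1 decimal place: 116.6 L.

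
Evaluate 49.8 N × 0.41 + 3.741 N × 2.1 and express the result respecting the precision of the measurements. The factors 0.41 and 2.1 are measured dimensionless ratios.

28 N

49.8 × 0.41 = 20.418 → 20. N (2 s.f., last digit at the 10^0 place).
3.741 × 2.1 = 7.8561 → 7.9 N (2 s.f., last digit at the 10^-1 place).
Sum: 28.2741 N; keep the coarser place, 10^0.
Result: 28 N.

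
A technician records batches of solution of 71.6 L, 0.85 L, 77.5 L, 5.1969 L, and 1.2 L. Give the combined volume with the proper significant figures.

71.6 L + 0.85 L + 77.5 L + 5.1969 L + 1.2 L = 156.3469 L.
Addition/subtraction keeps the fewest decimal places: 71.6 → 1 decimal place, 0.85 → 2 decimal places, 77.5 → 1 decimal place, 5.1969 → 4 decimal places, 1.2 → 1 decimal place; limit is 1.
Rounded to 1 decimal place: 156.3 L.

156.3 L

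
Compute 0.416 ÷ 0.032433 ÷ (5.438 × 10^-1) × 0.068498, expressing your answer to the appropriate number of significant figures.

1.62

0.416 ÷ 0.032433 ÷ (5.438 × 10^-1) × 0.068498 = 1.61564111454…
Multiplication/division keeps the fewest significant figures: 0.416 → 3 s.f., 0.032433 → 5 s.f., 5.438 × 10^-1 → 4 s.f., 0.068498 → 5 s.f.; limit is 3.
Rounded to 3 significant figures: 1.62.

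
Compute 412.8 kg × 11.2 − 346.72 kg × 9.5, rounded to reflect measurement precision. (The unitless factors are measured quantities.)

1.3 × 10^3 kg

412.8 × 11.2 = 4623.36 → 4.62 × 10^3 kg (3 s.f., last digit at the 10^1 place).
346.72 × 9.5 = 3293.84 → 3.3 × 10^3 kg (2 s.f., last digit at the 10^2 place).
Difference: 1329.52 kg; keep the coarser place, 10^2.
Result: 1.3 × 10^3 kg.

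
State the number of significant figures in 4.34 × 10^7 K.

3

4.34 × 10^7: in scientific notation every digit of the coefficient is significant.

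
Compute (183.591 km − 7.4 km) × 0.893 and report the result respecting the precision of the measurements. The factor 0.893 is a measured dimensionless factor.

183.591 km − 7.4 km = 176.191 km; the difference is limited to 1 decimal place (4 s.f.).
Carrying full precision, 176.191 × 0.893 = 157.338563 km; 0.893 has 3 s.f., so the result keeps min(4, 3) = 3 s.f.
Rounded to 3 significant figures: 157 km.

157 km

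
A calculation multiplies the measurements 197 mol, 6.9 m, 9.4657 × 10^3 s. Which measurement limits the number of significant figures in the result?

6.9 m

197 mol → 3 s.f.; 6.9 m → 2 s.f.; 9.4657 × 10^3 s → 5 s.f.
The fewest is 2 significant figures, from 6.9 m.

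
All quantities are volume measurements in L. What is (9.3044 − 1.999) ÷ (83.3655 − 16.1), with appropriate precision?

9.3044 − 1.999 = 7.3054, limited to 3 d.p. → 4 s.f.; 83.3655 − 16.1 = 67.2655, limited to 1 d.p. → 3 s.f.
Carrying full precision, 7.3054 ÷ 67.2655 = 0.108605451532…; keep min(4, 3) = 3 s.f.
Rounded to 3 significant figures: 1.09 × 10^-1.

1.09 × 10^-1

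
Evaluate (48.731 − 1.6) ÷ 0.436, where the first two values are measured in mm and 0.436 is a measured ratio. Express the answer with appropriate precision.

1.08 × 10² mm

48.731 mm − 1.6 mm = 47.131 mm; the difference is limited to 1 decimal place (3 s.f.).
Carrying full precision, 47.131 ÷ 0.436 = 108.098623853… mm; 0.436 has 3 s.f., so the result keeps min(3, 3) = 3 s.f.
Rounded to 3 significant figures: 1.08 × 10² mm.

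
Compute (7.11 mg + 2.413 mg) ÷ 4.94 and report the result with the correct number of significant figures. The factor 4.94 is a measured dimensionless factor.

7.11 mg + 2.413 mg = 9.523 mg; the sum is limited to 2 decimal places (3 s.f.).
Carrying full precision, 9.523 ÷ 4.94 = 1.92773279352… mg; 4.94 has 3 s.f., so the result keeps min(3, 3) = 3 s.f.
Rounded to 3 significant figures: 1.93 mg.

1.93 mg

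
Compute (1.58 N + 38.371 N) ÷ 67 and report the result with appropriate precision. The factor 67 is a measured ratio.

1.58 N + 38.371 N = 39.951 N; the sum is limited to 2 decimal places (4 s.f.).
Carrying full precision, 39.951 ÷ 67 = 0.59628358209… N; 67 has 2 s.f., so the result keeps min(4, 2) = 2 s.f.
Rounded to 2 significant figures: 0.60 N.

0.60 N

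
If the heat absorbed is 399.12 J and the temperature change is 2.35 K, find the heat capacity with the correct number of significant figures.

heat capacity = 399.12 J ÷ 2.35 K = 169.838297872… J/K.
399.12 has 5 significant figures; 2.35 has 3.
Division/multiplication keeps the fewest: 3 significant figures.
Rounded: 1.70 × 10^2 J/K.

1.70 × 10^2 J/K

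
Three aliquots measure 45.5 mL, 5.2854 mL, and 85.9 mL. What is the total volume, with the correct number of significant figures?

136.7 mL

45.5 mL + 5.2854 mL + 85.9 mL = 136.6854 mL.
Addition/subtraction keeps the fewest decimal places: 45.5 → 1 decimal place, 5.2854 → 4 decimal places, 85.9 → 1 decimal place; limit is 1.
Rounded to 1 decimal place: 136.7 mL.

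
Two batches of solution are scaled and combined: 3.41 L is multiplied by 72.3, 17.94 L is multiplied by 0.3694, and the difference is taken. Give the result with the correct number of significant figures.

3.41 × 72.3 = 246.543 → 247 L (3 s.f., last digit at the 10^0 place).
17.94 × 0.3694 = 6.627036 → 6.627 L (4 s.f., last digit at the 10^-3 place).
Difference: 239.915964 L; keep the coarser place, 10^0.
Result: 240. L.

240. L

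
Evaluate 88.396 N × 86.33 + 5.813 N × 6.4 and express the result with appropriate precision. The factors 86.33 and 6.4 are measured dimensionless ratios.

7668 N

88.396 × 86.33 = 7631.22668 → 7631 N (4 s.f., last digit at the 10^0 place).
5.813 × 6.4 = 37.2032 → 37 N (2 s.f., last digit at the 10^0 place).
Sum: 7668.42988 N; keep the coarser place, 10^0.
Result: 7668 N.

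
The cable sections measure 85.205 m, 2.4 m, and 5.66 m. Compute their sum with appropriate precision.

93.3 m

85.205 m + 2.4 m + 5.66 m = 93.265 m.
Addition/subtraction keeps the fewest decimal places: 85.205 → 3 decimal places, 2.4 → 1 decimal place, 5.66 → 2 decimal places; limit is 1.
Rounded to 1 decimal place: 93.3 m.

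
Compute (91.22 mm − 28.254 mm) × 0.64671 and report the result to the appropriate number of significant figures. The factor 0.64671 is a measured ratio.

40.72 mm

91.22 mm − 28.254 mm = 62.966 mm; the difference is limited to 2 decimal places (4 s.f.).
Carrying full precision, 62.966 × 0.64671 = 40.72074186 mm; 0.64671 has 5 s.f., so the result keeps min(4, 5) = 4 s.f.
Rounded to 4 significant figures: 40.72 mm.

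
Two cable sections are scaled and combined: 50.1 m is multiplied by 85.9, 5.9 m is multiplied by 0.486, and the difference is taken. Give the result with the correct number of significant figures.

50.1 × 85.9 = 4303.59 → 4.30 × 10³ m (3 s.f., last digit at the 10^1 place).
5.9 × 0.486 = 2.8674 → 2.9 m (2 s.f., last digit at the 10^-1 place).
Difference: 4300.7226 m; keep the coarser place, 10^1.
Result: 4.30 × 10³ m.

4.30 × 10³ m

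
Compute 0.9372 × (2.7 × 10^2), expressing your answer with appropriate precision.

0.9372 × (2.7 × 10^2) = 253.044
Multiplication/division keeps the fewest significant figures: 0.9372 → 4 s.f., 2.7 × 10^2 → 2 s.f.; limit is 2.
Rounded to 2 significant figures: 2.5 × 10^2.

2.5 × 10^2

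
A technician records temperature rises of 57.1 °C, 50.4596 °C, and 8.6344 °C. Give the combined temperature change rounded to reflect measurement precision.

57.1 °C + 50.4596 °C + 8.6344 °C = 116.1940 °C.
Addition/subtraction keeps the fewest decimal places: 57.1 → 1 decimal place, 50.4596 → 4 decimal places, 8.6344 → 4 decimal places; limit is 1.
Rounded to 1 decimal place: 116.2 °C.

116.2 °C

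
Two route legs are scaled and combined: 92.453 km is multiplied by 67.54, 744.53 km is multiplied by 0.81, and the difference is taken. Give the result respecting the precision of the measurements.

92.453 × 67.54 = 6244.27562 → 6244 km (4 s.f., last digit at the 10^0 place).
744.53 × 0.81 = 603.0693 → 6.0 × 10^2 km (2 s.f., last digit at the 10^1 place).
Difference: 5641.20632 km; keep the coarser place, 10^1.
Result: 5.64 × 10^3 km.

5.64 × 10^3 km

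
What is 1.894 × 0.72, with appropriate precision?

1.894 × 0.72 = 1.36368
Multiplication/division keeps the fewest significant figures: 1.894 → 4 s.f., 0.72 → 2 s.f.; limit is 2.
Rounded to 2 significant figures: 1.4.

1.4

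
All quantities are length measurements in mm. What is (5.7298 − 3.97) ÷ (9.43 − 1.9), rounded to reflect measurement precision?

5.7298 − 3.97 = 1.7598, limited to 2 d.p. → 3 s.f.; 9.43 − 1.9 = 7.53, limited to 1 d.p. → 2 s.f.
Carrying full precision, 1.7598 ÷ 7.53 = 0.233705179283…; keep min(3, 2) = 2 s.f.
Rounded to 2 significant figures: 2.3 × 10^-1.

2.3 × 10^-1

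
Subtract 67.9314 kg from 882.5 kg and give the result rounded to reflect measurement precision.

882.5 kg − 67.9314 kg = 814.5686 kg.
Addition/subtraction keeps the fewest decimal places: 882.5 → 1 decimal place, 67.9314 → 4 decimal places; limit is 1.
Rounded to 1 decimal place: 814.6 kg.

814.6 kg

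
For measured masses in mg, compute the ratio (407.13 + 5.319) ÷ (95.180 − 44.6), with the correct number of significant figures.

407.13 + 5.319 = 412.449, limited to 2 d.p. → 5 s.f.; 95.180 − 44.6 = 50.580, limited to 1 d.p. → 3 s.f.
Carrying full precision, 412.449 ÷ 50.580 = 8.1543890866…; keep min(5, 3) = 3 s.f.
Rounded to 3 significant figures: 8.15.

8.15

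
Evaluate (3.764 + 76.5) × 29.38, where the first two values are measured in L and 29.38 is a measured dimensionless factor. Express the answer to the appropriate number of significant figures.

2.36 × 10^3 L

3.764 L + 76.5 L = 80.264 L; the sum is limited to 1 decimal place (3 s.f.).
Carrying full precision, 80.264 × 29.38 = 2358.15632 L; 29.38 has 4 s.f., so the result keeps min(3, 4) = 3 s.f.
Rounded to 3 significant figures: 2.36 × 10^3 L.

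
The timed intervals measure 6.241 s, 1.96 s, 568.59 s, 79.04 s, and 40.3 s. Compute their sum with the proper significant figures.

6.241 s + 1.96 s + 568.59 s + 79.04 s + 40.3 s = 696.131 s.
Addition/subtraction keeps the fewest decimal places: 6.241 → 3 decimal places, 1.96 → 2 decimal places, 568.59 → 2 decimal places, 79.04 → 2 decimal places, 40.3 → 1 decimal place; limit is 1.
Rounded to 1 decimal place: 696.1 s.

696.1 s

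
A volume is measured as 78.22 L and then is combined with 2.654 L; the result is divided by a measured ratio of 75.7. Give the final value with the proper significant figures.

78.22 L + 2.654 L = 80.874 L; the sum is limited to 2 decimal places (4 s.f.).
Carrying full precision, 80.874 ÷ 75.7 = 1.06834874505… L; 75.7 has 3 s.f., so the result keeps min(4, 3) = 3 s.f.
Rounded to 3 significant figures: 1.07 L.

1.07 L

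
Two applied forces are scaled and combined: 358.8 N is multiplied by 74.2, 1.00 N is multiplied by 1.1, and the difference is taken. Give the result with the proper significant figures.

2.66 × 10^4 N

358.8 × 74.2 = 26622.96 → 2.66 × 10^4 N (3 s.f., last digit at the 10^2 place).
1.00 × 1.1 = 1.1 → 1.1 N (2 s.f., last digit at the 10^-1 place).
Difference: 26621.86 N; keep the coarser place, 10^2.
Result: 2.66 × 10^4 N.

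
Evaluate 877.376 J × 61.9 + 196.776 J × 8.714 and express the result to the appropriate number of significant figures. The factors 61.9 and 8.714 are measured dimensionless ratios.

877.376 × 61.9 = 54309.5744 → 5.43 × 10^4 J (3 s.f., last digit at the 10^2 place).
196.776 × 8.714 = 1714.706064 → 1715 J (4 s.f., last digit at the 10^0 place).
Sum: 56024.280464 J; keep the coarser place, 10^2.
Result: 5.60 × 10^4 J.

5.60 × 10^4 J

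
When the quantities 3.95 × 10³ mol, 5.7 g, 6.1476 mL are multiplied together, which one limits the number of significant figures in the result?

5.7 g

3.95 × 10³ mol → 3 s.f.; 5.7 g → 2 s.f.; 6.1476 mL → 5 s.f.
The fewest is 2 significant figures, from 5.7 g.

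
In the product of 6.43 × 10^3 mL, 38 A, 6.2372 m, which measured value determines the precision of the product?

38 A

6.43 × 10^3 mL → 3 s.f.; 38 A → 2 s.f.; 6.2372 m → 5 s.f.
The fewest is 2 significant figures, from 38 A.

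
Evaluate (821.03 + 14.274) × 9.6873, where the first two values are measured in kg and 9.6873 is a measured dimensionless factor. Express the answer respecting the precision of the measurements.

8091.8 kg

821.03 kg + 14.274 kg = 835.304 kg; the sum is limited to 2 decimal places (5 s.f.).
Carrying full precision, 835.304 × 9.6873 = 8091.8404392 kg; 9.6873 has 5 s.f., so the result keeps min(5, 5) = 5 s.f.
Rounded to 5 significant figures: 8091.8 kg.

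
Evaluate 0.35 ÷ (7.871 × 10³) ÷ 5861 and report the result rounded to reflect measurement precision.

7.6 × 10⁻⁹

0.35 ÷ (7.871 × 10³) ÷ 5861 = 7.58693582543 × 10^-9…
Multiplication/division keeps the fewest significant figures: 0.35 → 2 s.f., 7.871 × 10³ → 4 s.f., 5861 → 4 s.f.; limit is 2.
Rounded to 2 significant figures: 7.6 × 10⁻⁹.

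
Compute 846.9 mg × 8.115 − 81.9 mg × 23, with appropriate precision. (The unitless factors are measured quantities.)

5.0 × 10^3 mg

846.9 × 8.115 = 6872.5935 → 6873 mg (4 s.f., last digit at the 10^0 place).
81.9 × 23 = 1883.7 → 1.9 × 10^3 mg (2 s.f., last digit at the 10^2 place).
Difference: 4988.8935 mg; keep the coarser place, 10^2.
Result: 5.0 × 10^3 mg.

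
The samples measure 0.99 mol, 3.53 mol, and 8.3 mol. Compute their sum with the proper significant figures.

0.99 mol + 3.53 mol + 8.3 mol = 12.82 mol.
Addition/subtraction keeps the fewest decimal places: 0.99 → 2 decimal places, 3.53 → 2 decimal places, 8.3 → 1 decimal place; limit is 1.
Rounded to 1 decimal place: 12.8 mol.

12.8 mol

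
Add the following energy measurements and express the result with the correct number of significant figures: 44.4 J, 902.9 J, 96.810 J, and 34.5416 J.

44.4 J + 902.9 J + 96.810 J + 34.5416 J = 1078.6516 J.
Addition/subtraction keeps the fewest decimal places: 44.4 → 1 decimal place, 902.9 → 1 decimal place, 96.810 → 3 decimal places, 34.5416 → 4 decimal places; limit is 1.
Rounded to 1 decimal place: 1078.7 J.

1078.7 J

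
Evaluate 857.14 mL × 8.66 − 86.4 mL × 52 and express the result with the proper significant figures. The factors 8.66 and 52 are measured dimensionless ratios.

857.14 × 8.66 = 7422.8324 → 7.42 × 10³ mL (3 s.f., last digit at the 10^1 place).
86.4 × 52 = 4492.8 → 4.5 × 10³ mL (2 s.f., last digit at the 10^2 place).
Difference: 2930.0324 mL; keep the coarser place, 10^2.
Result: 2.9 × 10³ mL.

2.9 × 10³ mL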